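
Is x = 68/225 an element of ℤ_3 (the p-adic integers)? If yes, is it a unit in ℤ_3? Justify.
x ∉ ℤ_3 (v_3(x) = -2 < 0)

ℤ_3 = {x ∈ ℚ_3 : v_3(x) ≥ 0} and ℤ_3^× = {x ∈ ℤ_3 : v_3(x) = 0}. Here v_3(68/225) = v_3(num) − v_3(den) = -2; compare against these criteria.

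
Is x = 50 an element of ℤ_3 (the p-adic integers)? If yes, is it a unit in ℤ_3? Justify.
x ∈ ℤ_3^× (unit); v_3(x) = 0

ℤ_3 = {x ∈ ℚ_3 : v_3(x) ≥ 0} and ℤ_3^× = {x ∈ ℤ_3 : v_3(x) = 0}. Here v_3(50) = v_3(num) − v_3(den) = 0; compare against these criteria.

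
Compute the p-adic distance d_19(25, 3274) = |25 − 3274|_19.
d_19(25, 3274) = 1/361

Step 1 — x − y = 25 − 3274 = -3249. Step 2 — v_19(-3249) = 2 (factor: -3249 = −(19^2 · 9); the sign does not affect v_p). Step 3 — |x − y|_19 = 19^{-2} = 1/361.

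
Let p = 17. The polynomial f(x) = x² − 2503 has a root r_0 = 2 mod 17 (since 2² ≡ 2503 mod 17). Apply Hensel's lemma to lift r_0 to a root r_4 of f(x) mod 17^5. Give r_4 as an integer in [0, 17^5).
r_4 = 1242532 (mod 1419857)

Hensel's recurrence: r_{i+1} = r_i − f(r_i)·(f′(r_i))^{-1} mod 17^{i+2}, with f′(x) = 2x. Iterate:
  r_0 = 2 (mod 17)
  r_1 = 121 (mod 289)
  r_2 = 4456 (mod 4913)
  r_3 = 73238 (mod 83521)
  r_4 = 1242532 (mod 1419857)
Final: r_4 = 1242532, and one checks f(r_4) ≡ 0 mod 17^5.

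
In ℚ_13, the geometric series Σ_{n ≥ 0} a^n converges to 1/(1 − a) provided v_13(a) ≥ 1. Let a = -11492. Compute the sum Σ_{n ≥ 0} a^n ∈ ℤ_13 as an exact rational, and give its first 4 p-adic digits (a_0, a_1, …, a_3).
Σ a^n = 1/(1 − a) = 1/11493;  first 4 digits = (1, 0, 10, 7)

v_13(a) = 2 ≥ 1, so the series converges in ℤ_13 to 1/(1 − a) = 1/(1 − (-11492)) = 1/11493. Expand this rational in ℤ_13: compute digits iteratively via d_i = x_i mod 13, x_{i+1} = (x_i − d_i)/13. The first 4 digits are (1, 0, 10, 7).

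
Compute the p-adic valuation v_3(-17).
v_3(-17) = 0

v_3(n) is the largest exponent k such that 3^k divides n. Factor out: -17 = -3^0 · 17. (Sign doesn't affect v_p.) So v_3(-17) = 0.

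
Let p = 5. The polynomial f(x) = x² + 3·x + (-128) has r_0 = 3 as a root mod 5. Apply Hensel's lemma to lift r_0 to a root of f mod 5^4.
r_3 = 268 (mod 625)

Hensel: r_{i+1} = r_i − f(r_i)·(f′(r_i))^{-1} mod 5^{i+2}, f′(x) = 2x + 3. Iterate:
  r_0 = 3 (mod 5)
  r_1 = 18 (mod 25)
  r_2 = 18 (mod 125)
  r_3 = 268 (mod 625)
Final: r = 268 satisfies f(r) ≡ 0 mod 5^4.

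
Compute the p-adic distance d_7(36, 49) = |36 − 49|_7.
d_7(36, 49) = 1

Step 1 — x − y = 36 − 49 = -13. Step 2 — v_7(-13) = 0 (factor: -13 = −(7^0 · 13); the sign does not affect v_p). Step 3 — |x − y|_7 = 7^{0} = 1.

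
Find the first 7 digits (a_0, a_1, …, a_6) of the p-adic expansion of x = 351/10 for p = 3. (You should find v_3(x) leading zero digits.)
(a_0, …, a_6) = (0, 0, 0, 1, 1, 0, 2)

v_3(351/10) = 3, so a_0 = ... = a_2 = 0. Factor out: x = 3^3 · u with u = 13/10 a unit in ℤ_3. Expand u iteratively via a_{v+i} = u_i mod 3, u_{i+1} = (u_i − a_{v+i})/3:
  u_0 = 13/10;  a_3 = 1;  u_1 = (u_0 − 1)/3 = 1/10
  u_1 = 1/10;  a_4 = 1;  u_2 = (u_1 − 1)/3 = -3/10
  u_2 = -3/10;  a_5 = 0;  u_3 = (u_2 − 0)/3 = -1/10
  u_3 = -1/10;  a_6 = 2;  u_4 = (u_3 − 2)/3 = -7/10
Digits: (0, 0, 0, 1, 1, 0, 2).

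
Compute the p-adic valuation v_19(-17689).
v_19(-17689) = 2

v_19(n) is the largest exponent k such that 19^k divides n. Factor out: -17689 = -19^2 · 49. (Sign doesn't affect v_p.) So v_19(-17689) = 2.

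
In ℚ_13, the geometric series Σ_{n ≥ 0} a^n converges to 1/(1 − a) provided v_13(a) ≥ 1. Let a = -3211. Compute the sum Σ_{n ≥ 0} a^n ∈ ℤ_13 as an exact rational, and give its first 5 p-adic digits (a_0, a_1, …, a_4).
Σ a^n = 1/(1 − a) = 1/3212;  first 5 digits = (1, 0, 7, 11, 9)

v_13(a) = 2 ≥ 1, so the series converges in ℤ_13 to 1/(1 − a) = 1/(1 − (-3211)) = 1/3212. Expand this rational in ℤ_13: compute digits iteratively via d_i = x_i mod 13, x_{i+1} = (x_i − d_i)/13. The first 5 digits are (1, 0, 7, 11, 9).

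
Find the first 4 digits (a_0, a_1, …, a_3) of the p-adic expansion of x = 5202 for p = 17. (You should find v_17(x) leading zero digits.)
(a_0, …, a_3) = (0, 0, 1, 1)

v_17(5202) = 2, so a_0 = ... = a_1 = 0. Factor out: x = 17^2 · u with u = 18 a unit in ℤ_17. Expand u iteratively via a_{v+i} = u_i mod 17, u_{i+1} = (u_i − a_{v+i})/17:
  u_0 = 18;  a_2 = 1;  u_1 = (u_0 − 1)/17 = 1
  u_1 = 1;  a_3 = 1;  u_2 = (u_1 − 1)/17 = 0
Digits: (0, 0, 1, 1).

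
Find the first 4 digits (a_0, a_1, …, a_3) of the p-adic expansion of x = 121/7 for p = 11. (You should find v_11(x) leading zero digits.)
(a_0, …, a_3) = (0, 0, 8, 4)

v_11(121/7) = 2, so a_0 = ... = a_1 = 0. Factor out: x = 11^2 · u with u = 1/7 a unit in ℤ_11. Expand u iteratively via a_{v+i} = u_i mod 11, u_{i+1} = (u_i − a_{v+i})/11:
  u_0 = 1/7;  a_2 = 8;  u_1 = (u_0 − 8)/11 = -5/7
  u_1 = -5/7;  a_3 = 4;  u_2 = (u_1 − 4)/11 = -3/7
Digits: (0, 0, 8, 4).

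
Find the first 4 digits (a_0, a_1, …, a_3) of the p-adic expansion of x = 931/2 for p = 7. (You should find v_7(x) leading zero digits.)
(a_0, …, a_3) = (0, 0, 6, 4)

v_7(931/2) = 2, so a_0 = ... = a_1 = 0. Factor out: x = 7^2 · u with u = 19/2 a unit in ℤ_7. Expand u iteratively via a_{v+i} = u_i mod 7, u_{i+1} = (u_i − a_{v+i})/7:
  u_0 = 19/2;  a_2 = 6;  u_1 = (u_0 − 6)/7 = 1/2
  u_1 = 1/2;  a_3 = 4;  u_2 = (u_1 − 4)/7 = -1/2
Digits: (0, 0, 6, 4).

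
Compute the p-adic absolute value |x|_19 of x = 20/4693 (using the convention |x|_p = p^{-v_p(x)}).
|20/4693|_19 = 361

Step 1 — compute v_19(x) by factoring powers of 19 out of the numerator and denominator: v_19(20/4693) = -2. Step 2 — apply |x|_p = p^{-v_p(x)} = 19^{2} = 361.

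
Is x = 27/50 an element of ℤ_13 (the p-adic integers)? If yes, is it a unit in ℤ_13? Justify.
x ∈ ℤ_13^× (unit); v_13(x) = 0

ℤ_13 = {x ∈ ℚ_13 : v_13(x) ≥ 0} and ℤ_13^× = {x ∈ ℤ_13 : v_13(x) = 0}. Here v_13(27/50) = v_13(num) − v_13(den) = 0; compare against these criteria.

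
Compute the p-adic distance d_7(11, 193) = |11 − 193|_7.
d_7(11, 193) = 1/7

Step 1 — x − y = 11 − 193 = -182. Step 2 — v_7(-182) = 1 (factor: -182 = −(7^1 · 26); the sign does not affect v_p). Step 3 — |x − y|_7 = 7^{-1} = 1/7.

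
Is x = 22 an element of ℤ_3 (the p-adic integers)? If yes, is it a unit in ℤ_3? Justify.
x ∈ ℤ_3^× (unit); v_3(x) = 0

ℤ_3 = {x ∈ ℚ_3 : v_3(x) ≥ 0} and ℤ_3^× = {x ∈ ℤ_3 : v_3(x) = 0}. Here v_3(22) = v_3(num) − v_3(den) = 0; compare against these criteria.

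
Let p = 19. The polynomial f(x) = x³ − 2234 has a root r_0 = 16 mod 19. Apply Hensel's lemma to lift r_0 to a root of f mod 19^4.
r_3 = 50955 (mod 130321)

Hensel: r_{i+1} = r_i − f(r_i)/f′(r_i) mod 19^{i+2}, where f′(x) = 3x². Iterate:
  r_0 = 16 (mod 19)
  r_1 = 54 (mod 361)
  r_2 = 2942 (mod 6859)
  r_3 = 50955 (mod 130321)
Final: r = 50955 with f(r) ≡ 0 mod 19^4.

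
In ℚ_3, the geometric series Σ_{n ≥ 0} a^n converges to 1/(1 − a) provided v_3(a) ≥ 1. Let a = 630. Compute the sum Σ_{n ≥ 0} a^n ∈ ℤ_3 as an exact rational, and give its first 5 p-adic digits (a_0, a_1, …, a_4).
Σ a^n = 1/(1 − a) = -1/629;  first 5 digits = (1, 0, 1, 2, 2)

v_3(a) = 2 ≥ 1, so the series converges in ℤ_3 to 1/(1 − a) = 1/(1 − 630) = -1/629. Expand this rational in ℤ_3: compute digits iteratively via d_i = x_i mod 3, x_{i+1} = (x_i − d_i)/3. The first 5 digits are (1, 0, 1, 2, 2).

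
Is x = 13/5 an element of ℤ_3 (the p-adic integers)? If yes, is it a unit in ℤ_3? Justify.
x ∈ ℤ_3^× (unit); v_3(x) = 0

ℤ_3 = {x ∈ ℚ_3 : v_3(x) ≥ 0} and ℤ_3^× = {x ∈ ℤ_3 : v_3(x) = 0}. Here v_3(13/5) = v_3(num) − v_3(den) = 0; compare against these criteria.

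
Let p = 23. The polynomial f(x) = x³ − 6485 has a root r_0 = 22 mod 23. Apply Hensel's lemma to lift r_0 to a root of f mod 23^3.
r_2 = 4277 (mod 12167)

Hensel: r_{i+1} = r_i − f(r_i)/f′(r_i) mod 23^{i+2}, where f′(x) = 3x². Iterate:
  r_0 = 22 (mod 23)
  r_1 = 45 (mod 529)
  r_2 = 4277 (mod 12167)
Final: r = 4277 with f(r) ≡ 0 mod 23^3.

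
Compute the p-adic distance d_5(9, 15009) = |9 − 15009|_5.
d_5(9, 15009) = 1/625

Step 1 — x − y = 9 − 15009 = -15000. Step 2 — v_5(-15000) = 4 (factor: -15000 = −(5^4 · 24); the sign does not affect v_p). Step 3 — |x − y|_5 = 5^{-4} = 1/625.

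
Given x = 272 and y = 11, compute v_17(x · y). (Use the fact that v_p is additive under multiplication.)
v_17(2992) = 1

v_p(x) = 1 (factor: 272 = 17^1 · 16); v_p(y) = 0 (factor: 11 = 17^0 · 11). Additivity: v_p(xy) = v_p(x) + v_p(y) = 1 + 0 = 1. (Direct check: xy = 2992 = 17^1 · (176).)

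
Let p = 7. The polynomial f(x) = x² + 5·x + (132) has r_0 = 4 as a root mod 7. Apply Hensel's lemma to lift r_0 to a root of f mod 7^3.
r_2 = 221 (mod 343)

Hensel: r_{i+1} = r_i − f(r_i)·(f′(r_i))^{-1} mod 7^{i+2}, f′(x) = 2x + 5. Iterate:
  r_0 = 4 (mod 7)
  r_1 = 25 (mod 49)
  r_2 = 221 (mod 343)
Final: r = 221 satisfies f(r) ≡ 0 mod 7^3.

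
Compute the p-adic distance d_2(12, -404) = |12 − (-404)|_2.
d_2(12, -404) = 1/32

Step 1 — x − y = 12 − (-404) = 416. Step 2 — v_2(416) = 5 (factor: 416 = (2^5 · 13); the sign does not affect v_p). Step 3 — |x − y|_2 = 2^{-5} = 1/32.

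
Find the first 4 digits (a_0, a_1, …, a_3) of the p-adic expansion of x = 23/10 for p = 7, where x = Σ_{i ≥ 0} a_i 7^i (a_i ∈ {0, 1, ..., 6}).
(a_0, …, a_3) = (3, 2, 6, 4)

v_7(23/10) = 0 (numerator and denominator both coprime to 7), so x ∈ ℤ_7^×. Compute digits iteratively via a_i = x_i mod 7, x_{i+1} = (x_i − a_i)/7, with x_0 = x:
  x_0 = 23/10;  a_0 = 3;  x_1 = (x_0 − 3)/7 = -1/10
  x_1 = -1/10;  a_1 = 2;  x_2 = (x_1 − 2)/7 = -3/10
  x_2 = -3/10;  a_2 = 6;  x_3 = (x_2 − 6)/7 = -9/10
  x_3 = -9/10;  a_3 = 4;  x_4 = (x_3 − 4)/7 = -7/10
Digits: (3, 2, 6, 4).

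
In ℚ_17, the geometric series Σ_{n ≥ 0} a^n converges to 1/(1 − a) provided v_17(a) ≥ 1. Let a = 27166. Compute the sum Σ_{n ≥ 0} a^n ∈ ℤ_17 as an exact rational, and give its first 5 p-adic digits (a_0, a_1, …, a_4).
Σ a^n = 1/(1 − a) = -1/27165;  first 5 digits = (1, 0, 9, 5, 13)

v_17(a) = 2 ≥ 1, so the series converges in ℤ_17 to 1/(1 − a) = 1/(1 − 27166) = -1/27165. Expand this rational in ℤ_17: compute digits iteratively via d_i = x_i mod 17, x_{i+1} = (x_i − d_i)/17. The first 5 digits are (1, 0, 9, 5, 13).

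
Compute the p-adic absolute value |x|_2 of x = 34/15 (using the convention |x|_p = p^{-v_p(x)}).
|34/15|_2 = 1/2

Step 1 — compute v_2(x) by factoring powers of 2 out of the numerator and denominator: v_2(34/15) = 1. Step 2 — apply |x|_p = p^{-v_p(x)} = 2^{-1} = 1/2.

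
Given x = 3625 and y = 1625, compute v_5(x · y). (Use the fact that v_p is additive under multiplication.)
v_5(5890625) = 6

v_p(x) = 3 (factor: 3625 = 5^3 · 29); v_p(y) = 3 (factor: 1625 = 5^3 · 13). Additivity: v_p(xy) = v_p(x) + v_p(y) = 3 + 3 = 6. (Direct check: xy = 5890625 = 5^6 · (377).)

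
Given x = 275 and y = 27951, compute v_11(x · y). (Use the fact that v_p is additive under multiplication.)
v_11(7686525) = 4

v_p(x) = 1 (factor: 275 = 11^1 · 25); v_p(y) = 3 (factor: 27951 = 11^3 · 21). Additivity: v_p(xy) = v_p(x) + v_p(y) = 1 + 3 = 4. (Direct check: xy = 7686525 = 11^4 · (525).)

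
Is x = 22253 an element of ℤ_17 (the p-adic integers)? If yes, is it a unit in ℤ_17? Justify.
x ∈ ℤ_17 but not a unit; v_17(x) = 2 > 0

ℤ_17 = {x ∈ ℚ_17 : v_17(x) ≥ 0} and ℤ_17^× = {x ∈ ℤ_17 : v_17(x) = 0}. Here v_17(22253) = v_17(num) − v_17(den) = 2; compare against these criteria.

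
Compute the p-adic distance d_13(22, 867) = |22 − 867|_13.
d_13(22, 867) = 1/169

Step 1 — x − y = 22 − 867 = -845. Step 2 — v_13(-845) = 2 (factor: -845 = −(13^2 · 5); the sign does not affect v_p). Step 3 — |x − y|_13 = 13^{-2} = 1/169.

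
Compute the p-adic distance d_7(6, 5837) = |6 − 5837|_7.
d_7(6, 5837) = 1/343

Step 1 — x − y = 6 − 5837 = -5831. Step 2 — v_7(-5831) = 3 (factor: -5831 = −(7^3 · 17); the sign does not affect v_p). Step 3 — |x − y|_7 = 7^{-3} = 1/343.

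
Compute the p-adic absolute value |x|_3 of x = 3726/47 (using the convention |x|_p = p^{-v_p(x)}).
|3726/47|_3 = 1/81

Step 1 — compute v_3(x) by factoring powers of 3 out of the numerator and denominator: v_3(3726/47) = 4. Step 2 — apply |x|_p = p^{-v_p(x)} = 3^{-4} = 1/81.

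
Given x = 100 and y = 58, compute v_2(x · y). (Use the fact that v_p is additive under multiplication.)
v_2(5800) = 3

v_p(x) = 2 (factor: 100 = 2^2 · 25); v_p(y) = 1 (factor: 58 = 2^1 · 29). Additivity: v_p(xy) = v_p(x) + v_p(y) = 2 + 1 = 3. (Direct check: xy = 5800 = 2^3 · (725).)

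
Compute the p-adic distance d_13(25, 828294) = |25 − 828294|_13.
d_13(25, 828294) = 1/28561

Step 1 — x − y = 25 − 828294 = -828269. Step 2 — v_13(-828269) = 4 (factor: -828269 = −(13^4 · 29); the sign does not affect v_p). Step 3 — |x − y|_13 = 13^{-4} = 1/28561.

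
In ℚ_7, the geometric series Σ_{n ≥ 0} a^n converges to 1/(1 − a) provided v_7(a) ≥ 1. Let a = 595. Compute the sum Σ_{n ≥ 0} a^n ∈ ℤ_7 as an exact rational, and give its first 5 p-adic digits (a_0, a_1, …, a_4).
Σ a^n = 1/(1 − a) = -1/594;  first 5 digits = (1, 1, 6, 5, 2)

v_7(a) = 1 ≥ 1, so the series converges in ℤ_7 to 1/(1 − a) = 1/(1 − 595) = -1/594. Expand this rational in ℤ_7: compute digits iteratively via d_i = x_i mod 7, x_{i+1} = (x_i − d_i)/7. The first 5 digits are (1, 1, 6, 5, 2).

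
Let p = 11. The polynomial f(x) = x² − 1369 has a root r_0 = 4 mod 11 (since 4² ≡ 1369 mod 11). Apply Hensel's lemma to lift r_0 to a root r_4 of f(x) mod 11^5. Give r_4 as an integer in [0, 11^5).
r_4 = 37 (mod 161051)

Hensel's recurrence: r_{i+1} = r_i − f(r_i)·(f′(r_i))^{-1} mod 11^{i+2}, with f′(x) = 2x. Iterate:
  r_0 = 4 (mod 11)
  r_1 = 37 (mod 121)
  r_2 = 37 (mod 1331)
  r_3 = 37 (mod 14641)
  r_4 = 37 (mod 161051)
Final: r_4 = 37, and one checks f(r_4) ≡ 0 mod 11^5.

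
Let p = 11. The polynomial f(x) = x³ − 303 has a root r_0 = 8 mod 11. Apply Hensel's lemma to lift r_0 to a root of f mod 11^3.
r_2 = 426 (mod 1331)

Hensel: r_{i+1} = r_i − f(r_i)/f′(r_i) mod 11^{i+2}, where f′(x) = 3x². Iterate:
  r_0 = 8 (mod 11)
  r_1 = 63 (mod 121)
  r_2 = 426 (mod 1331)
Final: r = 426 with f(r) ≡ 0 mod 11^3.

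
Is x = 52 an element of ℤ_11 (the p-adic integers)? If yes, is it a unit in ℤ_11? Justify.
x ∈ ℤ_11^× (unit); v_11(x) = 0

ℤ_11 = {x ∈ ℚ_11 : v_11(x) ≥ 0} and ℤ_11^× = {x ∈ ℤ_11 : v_11(x) = 0}. Here v_11(52) = v_11(num) − v_11(den) = 0; compare against these criteria.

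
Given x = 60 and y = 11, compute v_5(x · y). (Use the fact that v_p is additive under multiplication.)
v_5(660) = 1

v_p(x) = 1 (factor: 60 = 5^1 · 12); v_p(y) = 0 (factor: 11 = 5^0 · 11). Additivity: v_p(xy) = v_p(x) + v_p(y) = 1 + 0 = 1. (Direct check: xy = 660 = 5^1 · (132).)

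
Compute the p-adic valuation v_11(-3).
v_11(-3) = 0

v_11(n) is the largest exponent k such that 11^k divides n. Factor out: -3 = -11^0 · 3. (Sign doesn't affect v_p.) So v_11(-3) = 0.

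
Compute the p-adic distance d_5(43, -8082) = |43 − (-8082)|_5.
d_5(43, -8082) = 1/625

Step 1 — x − y = 43 − (-8082) = 8125. Step 2 — v_5(8125) = 4 (factor: 8125 = (5^4 · 13); the sign does not affect v_p). Step 3 — |x − y|_5 = 5^{-4} = 1/625.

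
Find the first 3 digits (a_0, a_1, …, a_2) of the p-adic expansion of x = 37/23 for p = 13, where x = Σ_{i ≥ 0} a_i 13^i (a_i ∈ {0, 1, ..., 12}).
(a_0, …, a_2) = (5, 2, 10)

v_13(37/23) = 0 (numerator and denominator both coprime to 13), so x ∈ ℤ_13^×. Compute digits iteratively via a_i = x_i mod 13, x_{i+1} = (x_i − a_i)/13, with x_0 = x:
  x_0 = 37/23;  a_0 = 5;  x_1 = (x_0 − 5)/13 = -6/23
  x_1 = -6/23;  a_1 = 2;  x_2 = (x_1 − 2)/13 = -4/23
  x_2 = -4/23;  a_2 = 10;  x_3 = (x_2 − 10)/13 = -18/23
Digits: (5, 2, 10).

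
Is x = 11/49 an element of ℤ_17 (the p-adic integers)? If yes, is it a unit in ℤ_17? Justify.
x ∈ ℤ_17^× (unit); v_17(x) = 0

ℤ_17 = {x ∈ ℚ_17 : v_17(x) ≥ 0} and ℤ_17^× = {x ∈ ℤ_17 : v_17(x) = 0}. Here v_17(11/49) = v_17(num) − v_17(den) = 0; compare against these criteria.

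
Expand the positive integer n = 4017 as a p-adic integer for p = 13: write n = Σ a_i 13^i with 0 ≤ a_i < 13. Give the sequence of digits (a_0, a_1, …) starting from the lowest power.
(a_0, a_1, …) = (0, 10, 10, 1)

Repeated division by 13 gives the digits low-to-high: 4017 = 10·13^1 + 10·13^2 + 1·13^3. Digit sequence: (0, 10, 10, 1).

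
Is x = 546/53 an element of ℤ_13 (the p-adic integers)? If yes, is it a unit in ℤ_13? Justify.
x ∈ ℤ_13 but not a unit; v_13(x) = 1 > 0

ℤ_13 = {x ∈ ℚ_13 : v_13(x) ≥ 0} and ℤ_13^× = {x ∈ ℤ_13 : v_13(x) = 0}. Here v_13(546/53) = v_13(num) − v_13(den) = 1; compare against these criteria.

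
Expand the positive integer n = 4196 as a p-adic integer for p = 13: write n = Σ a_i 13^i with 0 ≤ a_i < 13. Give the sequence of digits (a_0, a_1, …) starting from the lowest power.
(a_0, a_1, …) = (10, 10, 11, 1)

Repeated division by 13 gives the digits low-to-high: 4196 = 10 + 10·13^1 + 11·13^2 + 1·13^3. Digit sequence: (10, 10, 11, 1).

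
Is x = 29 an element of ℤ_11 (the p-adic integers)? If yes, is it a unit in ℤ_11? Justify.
x ∈ ℤ_11^× (unit); v_11(x) = 0

ℤ_11 = {x ∈ ℚ_11 : v_11(x) ≥ 0} and ℤ_11^× = {x ∈ ℤ_11 : v_11(x) = 0}. Here v_11(29) = v_11(num) − v_11(den) = 0; compare against these criteria.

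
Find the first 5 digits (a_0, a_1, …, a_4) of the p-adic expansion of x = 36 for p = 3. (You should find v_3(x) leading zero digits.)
(a_0, …, a_4) = (0, 0, 1, 1, 0)

v_3(36) = 2, so a_0 = ... = a_1 = 0. Factor out: x = 3^2 · u with u = 4 a unit in ℤ_3. Expand u iteratively via a_{v+i} = u_i mod 3, u_{i+1} = (u_i − a_{v+i})/3:
  u_0 = 4;  a_2 = 1;  u_1 = (u_0 − 1)/3 = 1
  u_1 = 1;  a_3 = 1;  u_2 = (u_1 − 1)/3 = 0
  u_2 = 0;  a_4 = 0;  u_3 = (u_2 − 0)/3 = 0
Digits: (0, 0, 1, 1, 0).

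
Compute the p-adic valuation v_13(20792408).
v_13(20792408) = 5

v_13(n) is the largest exponent k such that 13^k divides n. Factor out: 20792408 = 13^5 · 56. (Sign doesn't affect v_p.) So v_13(20792408) = 5.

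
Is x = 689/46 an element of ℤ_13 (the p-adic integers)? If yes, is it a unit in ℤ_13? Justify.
x ∈ ℤ_13 but not a unit; v_13(x) = 1 > 0

ℤ_13 = {x ∈ ℚ_13 : v_13(x) ≥ 0} and ℤ_13^× = {x ∈ ℤ_13 : v_13(x) = 0}. Here v_13(689/46) = v_13(num) − v_13(den) = 1; compare against these criteria.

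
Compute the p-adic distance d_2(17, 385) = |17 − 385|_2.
d_2(17, 385) = 1/16

Step 1 — x − y = 17 − 385 = -368. Step 2 — v_2(-368) = 4 (factor: -368 = −(2^4 · 23); the sign does not affect v_p). Step 3 — |x − y|_2 = 2^{-4} = 1/16.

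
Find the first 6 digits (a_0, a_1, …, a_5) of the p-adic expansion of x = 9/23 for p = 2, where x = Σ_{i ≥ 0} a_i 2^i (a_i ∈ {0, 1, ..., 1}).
(a_0, …, a_5) = (1, 1, 1, 1, 1, 0)

v_2(9/23) = 0 (numerator and denominator both coprime to 2), so x ∈ ℤ_2^×. Compute digits iteratively via a_i = x_i mod 2, x_{i+1} = (x_i − a_i)/2, with x_0 = x:
  x_0 = 9/23;  a_0 = 1;  x_1 = (x_0 − 1)/2 = -7/23
  x_1 = -7/23;  a_1 = 1;  x_2 = (x_1 − 1)/2 = -15/23
  x_2 = -15/23;  a_2 = 1;  x_3 = (x_2 − 1)/2 = -19/23
  x_3 = -19/23;  a_3 = 1;  x_4 = (x_3 − 1)/2 = -21/23
  x_4 = -21/23;  a_4 = 1;  x_5 = (x_4 − 1)/2 = -22/23
  x_5 = -22/23;  a_5 = 0;  x_6 = (x_5 − 0)/2 = -11/23
Digits: (1, 1, 1, 1, 1, 0).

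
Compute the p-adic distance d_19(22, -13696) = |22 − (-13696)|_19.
d_19(22, -13696) = 1/6859

Step 1 — x − y = 22 − (-13696) = 13718. Step 2 — v_19(13718) = 3 (factor: 13718 = (19^3 · 2); the sign does not affect v_p). Step 3 — |x − y|_19 = 19^{-3} = 1/6859.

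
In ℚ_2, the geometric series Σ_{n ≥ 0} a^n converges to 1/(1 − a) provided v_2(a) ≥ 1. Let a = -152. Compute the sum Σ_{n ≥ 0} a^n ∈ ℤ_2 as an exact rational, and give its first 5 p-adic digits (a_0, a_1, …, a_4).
Σ a^n = 1/(1 − a) = 1/153;  first 5 digits = (1, 0, 0, 1, 0)

v_2(a) = 3 ≥ 1, so the series converges in ℤ_2 to 1/(1 − a) = 1/(1 − (-152)) = 1/153. Expand this rational in ℤ_2: compute digits iteratively via d_i = x_i mod 2, x_{i+1} = (x_i − d_i)/2. The first 5 digits are (1, 0, 0, 1, 0).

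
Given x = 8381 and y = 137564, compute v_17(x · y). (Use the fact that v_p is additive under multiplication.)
v_17(1152923884) = 5

v_p(x) = 2 (factor: 8381 = 17^2 · 29); v_p(y) = 3 (factor: 137564 = 17^3 · 28). Additivity: v_p(xy) = v_p(x) + v_p(y) = 2 + 3 = 5. (Direct check: xy = 1152923884 = 17^5 · (812).)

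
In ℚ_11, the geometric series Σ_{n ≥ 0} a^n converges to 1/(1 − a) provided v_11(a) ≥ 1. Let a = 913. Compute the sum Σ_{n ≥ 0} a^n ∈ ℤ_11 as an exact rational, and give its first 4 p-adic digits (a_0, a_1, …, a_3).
Σ a^n = 1/(1 − a) = -1/912;  first 4 digits = (1, 6, 10, 6)

v_11(a) = 1 ≥ 1, so the series converges in ℤ_11 to 1/(1 − a) = 1/(1 − 913) = -1/912. Expand this rational in ℤ_11: compute digits iteratively via d_i = x_i mod 11, x_{i+1} = (x_i − d_i)/11. The first 4 digits are (1, 6, 10, 6).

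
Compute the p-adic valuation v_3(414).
v_3(414) = 2

v_3(n) is the largest exponent k such that 3^k divides n. Factor out: 414 = 3^2 · 46. (Sign doesn't affect v_p.) So v_3(414) = 2.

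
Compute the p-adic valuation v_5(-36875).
v_5(-36875) = 4

v_5(n) is the largest exponent k such that 5^k divides n. Factor out: -36875 = -5^4 · 59. (Sign doesn't affect v_p.) So v_5(-36875) = 4.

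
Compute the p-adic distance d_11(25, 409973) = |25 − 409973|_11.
d_11(25, 409973) = 1/14641

Step 1 — x − y = 25 − 409973 = -409948. Step 2 — v_11(-409948) = 4 (factor: -409948 = −(11^4 · 28); the sign does not affect v_p). Step 3 — |x − y|_11 = 11^{-4} = 1/14641.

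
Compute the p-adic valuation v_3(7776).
v_3(7776) = 5

v_3(n) is the largest exponent k such that 3^k divides n. Factor out: 7776 = 3^5 · 32. (Sign doesn't affect v_p.) So v_3(7776) = 5.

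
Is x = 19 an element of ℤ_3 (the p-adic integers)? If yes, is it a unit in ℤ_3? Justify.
x ∈ ℤ_3^× (unit); v_3(x) = 0

ℤ_3 = {x ∈ ℚ_3 : v_3(x) ≥ 0} and ℤ_3^× = {x ∈ ℤ_3 : v_3(x) = 0}. Here v_3(19) = v_3(num) − v_3(den) = 0; compare against these criteria.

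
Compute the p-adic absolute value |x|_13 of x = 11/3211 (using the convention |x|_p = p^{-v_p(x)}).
|11/3211|_13 = 169

Step 1 — compute v_13(x) by factoring powers of 13 out of the numerator and denominator: v_13(11/3211) = -2. Step 2 — apply |x|_p = p^{-v_p(x)} = 13^{2} = 169.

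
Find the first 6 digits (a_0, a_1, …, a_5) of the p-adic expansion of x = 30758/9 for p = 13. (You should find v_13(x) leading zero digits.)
(a_0, …, a_5) = (0, 0, 0, 3, 10, 5)

v_13(30758/9) = 3, so a_0 = ... = a_2 = 0. Factor out: x = 13^3 · u with u = 14/9 a unit in ℤ_13. Expand u iteratively via a_{v+i} = u_i mod 13, u_{i+1} = (u_i − a_{v+i})/13:
  u_0 = 14/9;  a_3 = 3;  u_1 = (u_0 − 3)/13 = -1/9
  u_1 = -1/9;  a_4 = 10;  u_2 = (u_1 − 10)/13 = -7/9
  u_2 = -7/9;  a_5 = 5;  u_3 = (u_2 − 5)/13 = -4/9
Digits: (0, 0, 0, 3, 10, 5).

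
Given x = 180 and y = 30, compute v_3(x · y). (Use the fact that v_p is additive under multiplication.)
v_3(5400) = 3

v_p(x) = 2 (factor: 180 = 3^2 · 20); v_p(y) = 1 (factor: 30 = 3^1 · 10). Additivity: v_p(xy) = v_p(x) + v_p(y) = 2 + 1 = 3. (Direct check: xy = 5400 = 3^3 · (200).)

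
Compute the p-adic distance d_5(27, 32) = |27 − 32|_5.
d_5(27, 32) = 1/5

Step 1 — x − y = 27 − 32 = -5. Step 2 — v_5(-5) = 1 (factor: -5 = −(5^1 · 1); the sign does not affect v_p). Step 3 — |x − y|_5 = 5^{-1} = 1/5.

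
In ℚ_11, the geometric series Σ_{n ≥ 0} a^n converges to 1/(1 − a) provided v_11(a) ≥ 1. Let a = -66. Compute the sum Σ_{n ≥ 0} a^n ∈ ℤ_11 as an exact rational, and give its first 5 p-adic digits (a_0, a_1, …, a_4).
Σ a^n = 1/(1 − a) = 1/67;  first 5 digits = (1, 5, 2, 7, 0)

v_11(a) = 1 ≥ 1, so the series converges in ℤ_11 to 1/(1 − a) = 1/(1 − (-66)) = 1/67. Expand this rational in ℤ_11: compute digits iteratively via d_i = x_i mod 11, x_{i+1} = (x_i − d_i)/11. The first 5 digits are (1, 5, 2, 7, 0).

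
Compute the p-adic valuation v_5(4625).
v_5(4625) = 3

v_5(n) is the largest exponent k such that 5^k divides n. Factor out: 4625 = 5^3 · 37. (Sign doesn't affect v_p.) So v_5(4625) = 3.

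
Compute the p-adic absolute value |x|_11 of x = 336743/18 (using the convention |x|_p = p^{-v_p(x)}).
|336743/18|_11 = 1/14641

Step 1 — compute v_11(x) by factoring powers of 11 out of the numerator and denominator: v_11(336743/18) = 4. Step 2 — apply |x|_p = p^{-v_p(x)} = 11^{-4} = 1/14641.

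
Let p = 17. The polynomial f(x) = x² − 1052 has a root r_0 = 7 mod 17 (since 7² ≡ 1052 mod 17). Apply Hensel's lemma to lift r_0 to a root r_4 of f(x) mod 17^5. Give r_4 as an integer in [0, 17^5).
r_4 = 495404 (mod 1419857)

Hensel's recurrence: r_{i+1} = r_i − f(r_i)·(f′(r_i))^{-1} mod 17^{i+2}, with f′(x) = 2x. Iterate:
  r_0 = 7 (mod 17)
  r_1 = 58 (mod 289)
  r_2 = 4104 (mod 4913)
  r_3 = 77799 (mod 83521)
  r_4 = 495404 (mod 1419857)
Final: r_4 = 495404, and one checks f(r_4) ≡ 0 mod 17^5.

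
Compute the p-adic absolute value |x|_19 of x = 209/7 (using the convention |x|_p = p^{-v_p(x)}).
|209/7|_19 = 1/19

Step 1 — compute v_19(x) by factoring powers of 19 out of the numerator and denominator: v_19(209/7) = 1. Step 2 — apply |x|_p = p^{-v_p(x)} = 19^{-1} = 1/19.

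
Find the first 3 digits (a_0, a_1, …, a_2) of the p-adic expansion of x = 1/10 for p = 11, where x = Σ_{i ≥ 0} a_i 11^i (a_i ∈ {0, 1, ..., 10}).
(a_0, …, a_2) = (10, 9, 9)

v_11(1/10) = 0 (numerator and denominator both coprime to 11), so x ∈ ℤ_11^×. Compute digits iteratively via a_i = x_i mod 11, x_{i+1} = (x_i − a_i)/11, with x_0 = x:
  x_0 = 1/10;  a_0 = 10;  x_1 = (x_0 − 10)/11 = -9/10
  x_1 = -9/10;  a_1 = 9;  x_2 = (x_1 − 9)/11 = -9/10
  x_2 = -9/10;  a_2 = 9;  x_3 = (x_2 − 9)/11 = -9/10
Digits: (10, 9, 9).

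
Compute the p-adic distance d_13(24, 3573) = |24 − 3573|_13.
d_13(24, 3573) = 1/169

Step 1 — x − y = 24 − 3573 = -3549. Step 2 — v_13(-3549) = 2 (factor: -3549 = −(13^2 · 21); the sign does not affect v_p). Step 3 — |x − y|_13 = 13^{-2} = 1/169.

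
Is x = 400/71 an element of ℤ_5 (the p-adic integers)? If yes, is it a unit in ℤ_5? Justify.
x ∈ ℤ_5 but not a unit; v_5(x) = 2 > 0

ℤ_5 = {x ∈ ℚ_5 : v_5(x) ≥ 0} and ℤ_5^× = {x ∈ ℤ_5 : v_5(x) = 0}. Here v_5(400/71) = v_5(num) − v_5(den) = 2; compare against these criteria.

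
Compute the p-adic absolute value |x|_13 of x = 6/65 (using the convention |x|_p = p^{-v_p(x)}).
|6/65|_13 = 13

Step 1 — compute v_13(x) by factoring powers of 13 out of the numerator and denominator: v_13(6/65) = -1. Step 2 — apply |x|_p = p^{-v_p(x)} = 13^{1} = 13.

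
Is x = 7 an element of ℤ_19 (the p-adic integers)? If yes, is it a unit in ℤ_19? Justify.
x ∈ ℤ_19^× (unit); v_19(x) = 0

ℤ_19 = {x ∈ ℚ_19 : v_19(x) ≥ 0} and ℤ_19^× = {x ∈ ℤ_19 : v_19(x) = 0}. Here v_19(7) = v_19(num) − v_19(den) = 0; compare against these criteria.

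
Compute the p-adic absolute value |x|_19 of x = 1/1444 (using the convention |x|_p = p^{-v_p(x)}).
|1/1444|_19 = 361

Step 1 — compute v_19(x) by factoring powers of 19 out of the numerator and denominator: v_19(1/1444) = -2. Step 2 — apply |x|_p = p^{-v_p(x)} = 19^{2} = 361.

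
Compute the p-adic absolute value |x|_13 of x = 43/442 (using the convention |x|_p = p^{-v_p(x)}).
|43/442|_13 = 13

Step 1 — compute v_13(x) by factoring powers of 13 out of the numerator and denominator: v_13(43/442) = -1. Step 2 — apply |x|_p = p^{-v_p(x)} = 13^{1} = 13.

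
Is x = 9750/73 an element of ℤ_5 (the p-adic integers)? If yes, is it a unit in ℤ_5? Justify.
x ∈ ℤ_5 but not a unit; v_5(x) = 3 > 0

ℤ_5 = {x ∈ ℚ_5 : v_5(x) ≥ 0} and ℤ_5^× = {x ∈ ℤ_5 : v_5(x) = 0}. Here v_5(9750/73) = v_5(num) − v_5(den) = 3; compare against these criteria.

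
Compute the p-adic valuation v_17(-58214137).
v_17(-58214137) = 5

v_17(n) is the largest exponent k such that 17^k divides n. Factor out: -58214137 = -17^5 · 41. (Sign doesn't affect v_p.) So v_17(-58214137) = 5.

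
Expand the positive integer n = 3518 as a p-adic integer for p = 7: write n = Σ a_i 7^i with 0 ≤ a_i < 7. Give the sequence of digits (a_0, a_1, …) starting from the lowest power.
(a_0, a_1, …) = (4, 5, 1, 3, 1)

Repeated division by 7 gives the digits low-to-high: 3518 = 4 + 5·7^1 + 1·7^2 + 3·7^3 + 1·7^4. Digit sequence: (4, 5, 1, 3, 1).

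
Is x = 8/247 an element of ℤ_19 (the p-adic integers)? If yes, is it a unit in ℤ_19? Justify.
x ∉ ℤ_19 (v_19(x) = -1 < 0)

ℤ_19 = {x ∈ ℚ_19 : v_19(x) ≥ 0} and ℤ_19^× = {x ∈ ℤ_19 : v_19(x) = 0}. Here v_19(8/247) = v_19(num) − v_19(den) = -1; compare against these criteria.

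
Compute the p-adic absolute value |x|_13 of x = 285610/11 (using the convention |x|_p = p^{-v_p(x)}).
|285610/11|_13 = 1/28561

Step 1 — compute v_13(x) by factoring powers of 13 out of the numerator and denominator: v_13(285610/11) = 4. Step 2 — apply |x|_p = p^{-v_p(x)} = 13^{-4} = 1/28561.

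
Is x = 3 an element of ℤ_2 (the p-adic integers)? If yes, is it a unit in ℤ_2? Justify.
x ∈ ℤ_2^× (unit); v_2(x) = 0

ℤ_2 = {x ∈ ℚ_2 : v_2(x) ≥ 0} and ℤ_2^× = {x ∈ ℤ_2 : v_2(x) = 0}. Here v_2(3) = v_2(num) − v_2(den) = 0; compare against these criteria.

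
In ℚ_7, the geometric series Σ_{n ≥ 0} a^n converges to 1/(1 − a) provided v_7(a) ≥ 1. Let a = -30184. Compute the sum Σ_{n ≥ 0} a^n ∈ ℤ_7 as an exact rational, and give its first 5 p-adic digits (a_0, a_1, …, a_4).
Σ a^n = 1/(1 − a) = 1/30185;  first 5 digits = (1, 0, 0, 3, 1)

v_7(a) = 3 ≥ 1, so the series converges in ℤ_7 to 1/(1 − a) = 1/(1 − (-30184)) = 1/30185. Expand this rational in ℤ_7: compute digits iteratively via d_i = x_i mod 7, x_{i+1} = (x_i − d_i)/7. The first 5 digits are (1, 0, 0, 3, 1).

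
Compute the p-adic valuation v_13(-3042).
v_13(-3042) = 2

v_13(n) is the largest exponent k such that 13^k divides n. Factor out: -3042 = -13^2 · 18. (Sign doesn't affect v_p.) So v_13(-3042) = 2.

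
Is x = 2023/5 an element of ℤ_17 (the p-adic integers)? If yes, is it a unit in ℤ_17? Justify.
x ∈ ℤ_17 but not a unit; v_17(x) = 2 > 0

ℤ_17 = {x ∈ ℚ_17 : v_17(x) ≥ 0} and ℤ_17^× = {x ∈ ℤ_17 : v_17(x) = 0}. Here v_17(2023/5) = v_17(num) − v_17(den) = 2; compare against these criteria.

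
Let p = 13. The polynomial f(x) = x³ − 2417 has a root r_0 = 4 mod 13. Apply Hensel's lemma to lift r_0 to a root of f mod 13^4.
r_3 = 6218 (mod 28561)

Hensel: r_{i+1} = r_i − f(r_i)/f′(r_i) mod 13^{i+2}, where f′(x) = 3x². Iterate:
  r_0 = 4 (mod 13)
  r_1 = 134 (mod 169)
  r_2 = 1824 (mod 2197)
  r_3 = 6218 (mod 28561)
Final: r = 6218 with f(r) ≡ 0 mod 13^4.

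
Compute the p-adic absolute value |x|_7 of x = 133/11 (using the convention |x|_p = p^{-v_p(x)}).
|133/11|_7 = 1/7

Step 1 — compute v_7(x) by factoring powers of 7 out of the numerator and denominator: v_7(133/11) = 1. Step 2 — apply |x|_p = p^{-v_p(x)} = 7^{-1} = 1/7.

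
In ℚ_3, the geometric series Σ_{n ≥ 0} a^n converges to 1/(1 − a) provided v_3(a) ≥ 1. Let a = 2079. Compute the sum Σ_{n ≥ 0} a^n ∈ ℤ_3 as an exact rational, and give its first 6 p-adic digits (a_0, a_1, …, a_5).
Σ a^n = 1/(1 − a) = -1/2078;  first 6 digits = (1, 0, 0, 2, 1, 2)

v_3(a) = 3 ≥ 1, so the series converges in ℤ_3 to 1/(1 − a) = 1/(1 − 2079) = -1/2078. Expand this rational in ℤ_3: compute digits iteratively via d_i = x_i mod 3, x_{i+1} = (x_i − d_i)/3. The first 6 digits are (1, 0, 0, 2, 1, 2).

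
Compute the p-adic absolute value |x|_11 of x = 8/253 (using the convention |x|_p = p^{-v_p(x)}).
|8/253|_11 = 11

Step 1 — compute v_11(x) by factoring powers of 11 out of the numerator and denominator: v_11(8/253) = -1. Step 2 — apply |x|_p = p^{-v_p(x)} = 11^{1} = 11.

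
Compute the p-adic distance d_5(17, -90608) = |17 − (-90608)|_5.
d_5(17, -90608) = 1/3125

Step 1 — x − y = 17 − (-90608) = 90625. Step 2 — v_5(90625) = 5 (factor: 90625 = (5^5 · 29); the sign does not affect v_p). Step 3 — |x − y|_5 = 5^{-5} = 1/3125.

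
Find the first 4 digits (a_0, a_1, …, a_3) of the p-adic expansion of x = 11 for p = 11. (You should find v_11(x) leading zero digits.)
(a_0, …, a_3) = (0, 1, 0, 0)

v_11(11) = 1, so a_0 = ... = a_0 = 0. Factor out: x = 11^1 · u with u = 1 a unit in ℤ_11. Expand u iteratively via a_{v+i} = u_i mod 11, u_{i+1} = (u_i − a_{v+i})/11:
  u_0 = 1;  a_1 = 1;  u_1 = (u_0 − 1)/11 = 0
  u_1 = 0;  a_2 = 0;  u_2 = (u_1 − 0)/11 = 0
  u_2 = 0;  a_3 = 0;  u_3 = (u_2 − 0)/11 = 0
Digits: (0, 1, 0, 0).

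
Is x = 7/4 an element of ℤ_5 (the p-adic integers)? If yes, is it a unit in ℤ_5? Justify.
x ∈ ℤ_5^× (unit); v_5(x) = 0

ℤ_5 = {x ∈ ℚ_5 : v_5(x) ≥ 0} and ℤ_5^× = {x ∈ ℤ_5 : v_5(x) = 0}. Here v_5(7/4) = v_5(num) − v_5(den) = 0; compare against these criteria.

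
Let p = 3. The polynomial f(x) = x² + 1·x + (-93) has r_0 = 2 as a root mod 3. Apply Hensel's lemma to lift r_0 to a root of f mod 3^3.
r_2 = 23 (mod 27)

Hensel: r_{i+1} = r_i − f(r_i)·(f′(r_i))^{-1} mod 3^{i+2}, f′(x) = 2x + 1. Iterate:
  r_0 = 2 (mod 3)
  r_1 = 5 (mod 9)
  r_2 = 23 (mod 27)
Final: r = 23 satisfies f(r) ≡ 0 mod 3^3.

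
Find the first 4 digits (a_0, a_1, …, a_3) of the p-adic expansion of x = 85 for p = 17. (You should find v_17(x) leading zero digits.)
(a_0, …, a_3) = (0, 5, 0, 0)

v_17(85) = 1, so a_0 = ... = a_0 = 0. Factor out: x = 17^1 · u with u = 5 a unit in ℤ_17. Expand u iteratively via a_{v+i} = u_i mod 17, u_{i+1} = (u_i − a_{v+i})/17:
  u_0 = 5;  a_1 = 5;  u_1 = (u_0 − 5)/17 = 0
  u_1 = 0;  a_2 = 0;  u_2 = (u_1 − 0)/17 = 0
  u_2 = 0;  a_3 = 0;  u_3 = (u_2 − 0)/17 = 0
Digits: (0, 5, 0, 0).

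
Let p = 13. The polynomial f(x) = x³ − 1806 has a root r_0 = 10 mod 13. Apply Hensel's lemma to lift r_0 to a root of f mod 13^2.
r_1 = 140 (mod 169)

Hensel: r_{i+1} = r_i − f(r_i)/f′(r_i) mod 13^{i+2}, where f′(x) = 3x². Iterate:
  r_0 = 10 (mod 13)
  r_1 = 140 (mod 169)
Final: r = 140 with f(r) ≡ 0 mod 13^2.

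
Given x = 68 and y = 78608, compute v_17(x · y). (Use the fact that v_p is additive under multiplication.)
v_17(5345344) = 4

v_p(x) = 1 (factor: 68 = 17^1 · 4); v_p(y) = 3 (factor: 78608 = 17^3 · 16). Additivity: v_p(xy) = v_p(x) + v_p(y) = 1 + 3 = 4. (Direct check: xy = 5345344 = 17^4 · (64).)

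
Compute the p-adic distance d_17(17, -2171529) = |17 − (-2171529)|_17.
d_17(17, -2171529) = 1/83521

Step 1 — x − y = 17 − (-2171529) = 2171546. Step 2 — v_17(2171546) = 4 (factor: 2171546 = (17^4 · 26); the sign does not affect v_p). Step 3 — |x − y|_17 = 17^{-4} = 1/83521.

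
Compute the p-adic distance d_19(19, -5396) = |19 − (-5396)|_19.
d_19(19, -5396) = 1/361

Step 1 — x − y = 19 − (-5396) = 5415. Step 2 — v_19(5415) = 2 (factor: 5415 = (19^2 · 15); the sign does not affect v_p). Step 3 — |x − y|_19 = 19^{-2} = 1/361.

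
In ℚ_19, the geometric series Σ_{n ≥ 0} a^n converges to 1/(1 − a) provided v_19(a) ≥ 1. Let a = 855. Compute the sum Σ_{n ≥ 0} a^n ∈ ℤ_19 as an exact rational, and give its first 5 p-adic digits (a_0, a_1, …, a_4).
Σ a^n = 1/(1 − a) = -1/854;  first 5 digits = (1, 7, 13, 12, 1)

v_19(a) = 1 ≥ 1, so the series converges in ℤ_19 to 1/(1 − a) = 1/(1 − 855) = -1/854. Expand this rational in ℤ_19: compute digits iteratively via d_i = x_i mod 19, x_{i+1} = (x_i − d_i)/19. The first 5 digits are (1, 7, 13, 12, 1).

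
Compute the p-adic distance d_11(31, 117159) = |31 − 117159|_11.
d_11(31, 117159) = 1/14641

Step 1 — x − y = 31 − 117159 = -117128. Step 2 — v_11(-117128) = 4 (factor: -117128 = −(11^4 · 8); the sign does not affect v_p). Step 3 — |x − y|_11 = 11^{-4} = 1/14641.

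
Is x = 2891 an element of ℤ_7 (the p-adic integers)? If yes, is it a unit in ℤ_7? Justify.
x ∈ ℤ_7 but not a unit; v_7(x) = 2 > 0

ℤ_7 = {x ∈ ℚ_7 : v_7(x) ≥ 0} and ℤ_7^× = {x ∈ ℤ_7 : v_7(x) = 0}. Here v_7(2891) = v_7(num) − v_7(den) = 2; compare against these criteria.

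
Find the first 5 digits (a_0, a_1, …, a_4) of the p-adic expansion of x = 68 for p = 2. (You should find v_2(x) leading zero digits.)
(a_0, …, a_4) = (0, 0, 1, 0, 0)

v_2(68) = 2, so a_0 = ... = a_1 = 0. Factor out: x = 2^2 · u with u = 17 a unit in ℤ_2. Expand u iteratively via a_{v+i} = u_i mod 2, u_{i+1} = (u_i − a_{v+i})/2:
  u_0 = 17;  a_2 = 1;  u_1 = (u_0 − 1)/2 = 8
  u_1 = 8;  a_3 = 0;  u_2 = (u_1 − 0)/2 = 4
  u_2 = 4;  a_4 = 0;  u_3 = (u_2 − 0)/2 = 2
Digits: (0, 0, 1, 0, 0).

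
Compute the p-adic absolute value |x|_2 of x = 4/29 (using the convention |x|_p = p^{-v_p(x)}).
|4/29|_2 = 1/4

Step 1 — compute v_2(x) by factoring powers of 2 out of the numerator and denominator: v_2(4/29) = 2. Step 2 — apply |x|_p = p^{-v_p(x)} = 2^{-2} = 1/4.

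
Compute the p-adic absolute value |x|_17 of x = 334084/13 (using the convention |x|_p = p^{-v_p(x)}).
|334084/13|_17 = 1/83521

Step 1 — compute v_17(x) by factoring powers of 17 out of the numerator and denominator: v_17(334084/13) = 4. Step 2 — apply |x|_p = p^{-v_p(x)} = 17^{-4} = 1/83521.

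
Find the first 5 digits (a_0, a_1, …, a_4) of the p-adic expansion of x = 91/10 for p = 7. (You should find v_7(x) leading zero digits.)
(a_0, …, a_4) = (0, 2, 2, 6, 4)

v_7(91/10) = 1, so a_0 = ... = a_0 = 0. Factor out: x = 7^1 · u with u = 13/10 a unit in ℤ_7. Expand u iteratively via a_{v+i} = u_i mod 7, u_{i+1} = (u_i − a_{v+i})/7:
  u_0 = 13/10;  a_1 = 2;  u_1 = (u_0 − 2)/7 = -1/10
  u_1 = -1/10;  a_2 = 2;  u_2 = (u_1 − 2)/7 = -3/10
  u_2 = -3/10;  a_3 = 6;  u_3 = (u_2 − 6)/7 = -9/10
  u_3 = -9/10;  a_4 = 4;  u_4 = (u_3 − 4)/7 = -7/10
Digits: (0, 2, 2, 6, 4).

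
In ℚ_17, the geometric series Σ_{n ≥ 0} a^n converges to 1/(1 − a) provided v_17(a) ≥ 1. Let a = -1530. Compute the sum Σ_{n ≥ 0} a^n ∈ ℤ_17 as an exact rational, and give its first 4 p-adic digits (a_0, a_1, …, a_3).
Σ a^n = 1/(1 − a) = 1/1531;  first 4 digits = (1, 12, 2, 11)

v_17(a) = 1 ≥ 1, so the series converges in ℤ_17 to 1/(1 − a) = 1/(1 − (-1530)) = 1/1531. Expand this rational in ℤ_17: compute digits iteratively via d_i = x_i mod 17, x_{i+1} = (x_i − d_i)/17. The first 4 digits are (1, 12, 2, 11).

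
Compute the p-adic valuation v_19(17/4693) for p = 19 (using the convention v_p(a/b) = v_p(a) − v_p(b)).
v_19(17/4693) = -2

Factor powers of 19 from the numerator and denominator of the reduced fraction: 17 = 19^0 · 17 and 4693 = 19^2 · 13. Apply v_p(a/b) = v_p(a) − v_p(b): v_19(17/4693) = 0 − 2 = -2.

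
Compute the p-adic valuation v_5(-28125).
v_5(-28125) = 5

v_5(n) is the largest exponent k such that 5^k divides n. Factor out: -28125 = -5^5 · 9. (Sign doesn't affect v_p.) So v_5(-28125) = 5.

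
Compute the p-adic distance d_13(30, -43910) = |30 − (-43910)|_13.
d_13(30, -43910) = 1/2197

Step 1 — x − y = 30 − (-43910) = 43940. Step 2 — v_13(43940) = 3 (factor: 43940 = (13^3 · 20); the sign does not affect v_p). Step 3 — |x − y|_13 = 13^{-3} = 1/2197.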